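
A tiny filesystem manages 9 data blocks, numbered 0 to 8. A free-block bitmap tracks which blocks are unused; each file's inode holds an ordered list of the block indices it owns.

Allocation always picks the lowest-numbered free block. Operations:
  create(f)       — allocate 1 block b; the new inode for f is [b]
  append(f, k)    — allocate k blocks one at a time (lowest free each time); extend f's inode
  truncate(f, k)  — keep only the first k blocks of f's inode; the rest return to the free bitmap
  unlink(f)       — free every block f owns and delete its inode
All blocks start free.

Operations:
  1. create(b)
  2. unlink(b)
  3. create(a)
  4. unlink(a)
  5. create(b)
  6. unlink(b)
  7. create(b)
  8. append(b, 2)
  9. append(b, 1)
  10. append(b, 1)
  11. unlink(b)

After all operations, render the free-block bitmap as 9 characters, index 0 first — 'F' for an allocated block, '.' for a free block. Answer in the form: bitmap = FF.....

after create(b) → b:[0]  free=[F........]
after unlink(b) →   free=[.........]
after create(a) → a:[0]  free=[F........]
after unlink(a) →   free=[.........]
after create(b) → b:[0]  free=[F........]
after unlink(b) →   free=[.........]
after create(b) → b:[0]  free=[F........]
after append(b, 2) → b:[0, 1, 2]  free=[FFF......]
after append(b, 1) → b:[0, 1, 2, 3]  free=[FFFF.....]
after append(b, 1) → b:[0, 1, 2, 3, 4]  free=[FFFFF....]
after unlink(b) →   free=[.........]

bitmap = .........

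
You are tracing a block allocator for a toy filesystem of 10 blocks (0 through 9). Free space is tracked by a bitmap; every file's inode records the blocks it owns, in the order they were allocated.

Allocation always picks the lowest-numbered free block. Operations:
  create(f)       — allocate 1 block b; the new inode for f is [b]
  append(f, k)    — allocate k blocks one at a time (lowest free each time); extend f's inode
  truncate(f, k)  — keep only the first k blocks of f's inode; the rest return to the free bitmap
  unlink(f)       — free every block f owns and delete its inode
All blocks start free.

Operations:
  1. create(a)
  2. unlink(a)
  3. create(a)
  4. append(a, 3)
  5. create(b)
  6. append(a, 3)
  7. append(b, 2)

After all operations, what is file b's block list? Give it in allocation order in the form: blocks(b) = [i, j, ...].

  1. create(a)  ⇒  F.........  {a→[0]}
  2. unlink(a)  ⇒  ..........  {}
  3. create(a)  ⇒  F.........  {a→[0]}
  4. append(a, 3)  ⇒  FFFF......  {a→[0, 1, 2, 3]}
  5. create(b)  ⇒  FFFFF.....  {a→[0, 1, 2, 3]; b→[4]}
  6. append(a, 3)  ⇒  FFFFFFFF..  {a→[0, 1, 2, 3, 5, 6, 7]; b→[4]}
  7. append(b, 2)  ⇒  FFFFFFFFFF  {a→[0, 1, 2, 3, 5, 6, 7]; b→[4, 8, 9]}

blocks(b) = [4, 8, 9]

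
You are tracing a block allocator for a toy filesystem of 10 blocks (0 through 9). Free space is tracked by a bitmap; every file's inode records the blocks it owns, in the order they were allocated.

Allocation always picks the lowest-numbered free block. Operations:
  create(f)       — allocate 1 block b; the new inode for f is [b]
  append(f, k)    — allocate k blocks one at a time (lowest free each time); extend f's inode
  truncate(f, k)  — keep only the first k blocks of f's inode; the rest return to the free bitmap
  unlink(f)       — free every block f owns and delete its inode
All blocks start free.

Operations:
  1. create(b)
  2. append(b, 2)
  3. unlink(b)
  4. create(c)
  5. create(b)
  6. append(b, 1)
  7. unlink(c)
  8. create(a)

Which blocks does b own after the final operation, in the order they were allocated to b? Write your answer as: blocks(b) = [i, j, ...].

blocks(b) = [1, 2]

  1. create(b)  ⇒  F.........  {b→[0]}
  2. append(b, 2)  ⇒  FFF.......  {b→[0, 1, 2]}
  3. unlink(b)  ⇒  ..........  {}
  4. create(c)  ⇒  F.........  {c→[0]}
  5. create(b)  ⇒  FF........  {b→[1]; c→[0]}
  6. append(b, 1)  ⇒  FFF.......  {b→[1, 2]; c→[0]}
  7. unlink(c)  ⇒  .FF.......  {b→[1, 2]}
  8. create(a)  ⇒  FFF.......  {a→[0]; b→[1, 2]}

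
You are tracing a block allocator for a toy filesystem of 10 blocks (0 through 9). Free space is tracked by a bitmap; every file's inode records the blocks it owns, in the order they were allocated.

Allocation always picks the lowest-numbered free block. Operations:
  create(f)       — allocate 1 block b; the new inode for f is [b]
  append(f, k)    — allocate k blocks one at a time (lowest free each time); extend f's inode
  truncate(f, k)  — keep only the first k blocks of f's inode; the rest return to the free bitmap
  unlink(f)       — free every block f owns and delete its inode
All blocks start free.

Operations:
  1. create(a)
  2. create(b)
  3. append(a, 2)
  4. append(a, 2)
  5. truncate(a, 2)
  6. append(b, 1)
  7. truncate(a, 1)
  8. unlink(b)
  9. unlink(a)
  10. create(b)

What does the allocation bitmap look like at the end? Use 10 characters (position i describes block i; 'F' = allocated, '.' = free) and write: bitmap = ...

bitmap = F.........

after create(a) → a:[0]  free=[F.........]
after create(b) → a:[0], b:[1]  free=[FF........]
after append(a, 2) → a:[0, 2, 3], b:[1]  free=[FFFF......]
after append(a, 2) → a:[0, 2, 3, 4, 5], b:[1]  free=[FFFFFF....]
after truncate(a, 2) → a:[0, 2], b:[1]  free=[FFF.......]
after append(b, 1) → a:[0, 2], b:[1, 3]  free=[FFFF......]
after truncate(a, 1) → a:[0], b:[1, 3]  free=[FF.F......]
after unlink(b) → a:[0]  free=[F.........]
after unlink(a) →   free=[..........]
after create(b) → b:[0]  free=[F.........]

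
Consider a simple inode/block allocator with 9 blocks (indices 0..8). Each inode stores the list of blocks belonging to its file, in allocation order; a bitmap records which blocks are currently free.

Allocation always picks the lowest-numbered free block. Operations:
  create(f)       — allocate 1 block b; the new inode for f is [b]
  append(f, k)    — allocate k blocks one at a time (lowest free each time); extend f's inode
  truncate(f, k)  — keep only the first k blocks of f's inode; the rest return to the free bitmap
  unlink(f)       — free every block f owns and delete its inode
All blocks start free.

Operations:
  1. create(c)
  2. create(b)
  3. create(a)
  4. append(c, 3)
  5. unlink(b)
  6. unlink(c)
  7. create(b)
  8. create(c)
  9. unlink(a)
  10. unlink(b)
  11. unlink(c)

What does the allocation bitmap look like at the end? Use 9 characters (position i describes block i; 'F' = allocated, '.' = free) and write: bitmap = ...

[1] create(c) — c=0 (map F........)
[2] create(b) — b=1 c=0 (map FF.......)
[3] create(a) — a=2 b=1 c=0 (map FFF......)
[4] append(c, 3) — a=2 b=1 c=0,3,4,5 (map FFFFFF...)
[5] unlink(b) — a=2 c=0,3,4,5 (map F.FFFF...)
[6] unlink(c) — a=2 (map ..F......)
[7] create(b) — a=2 b=0 (map F.F......)
[8] create(c) — a=2 b=0 c=1 (map FFF......)
[9] unlink(a) — b=0 c=1 (map FF.......)
[10] unlink(b) — c=1 (map .F.......)
[11] unlink(c) —  (map .........)

bitmap = .........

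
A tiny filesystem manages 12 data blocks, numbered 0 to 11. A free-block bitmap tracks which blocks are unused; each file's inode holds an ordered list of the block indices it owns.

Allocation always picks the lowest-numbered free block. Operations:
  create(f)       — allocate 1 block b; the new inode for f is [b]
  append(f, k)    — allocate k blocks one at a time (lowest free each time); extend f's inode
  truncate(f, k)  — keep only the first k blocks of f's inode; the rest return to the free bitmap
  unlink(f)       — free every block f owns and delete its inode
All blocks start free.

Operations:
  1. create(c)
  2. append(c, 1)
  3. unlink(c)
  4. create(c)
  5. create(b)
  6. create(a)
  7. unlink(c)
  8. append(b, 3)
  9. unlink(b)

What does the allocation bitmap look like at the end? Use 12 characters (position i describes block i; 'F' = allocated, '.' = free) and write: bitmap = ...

bitmap = ..F.........

  1. create(c)  ⇒  F...........  {c→[0]}
  2. append(c, 1)  ⇒  FF..........  {c→[0, 1]}
  3. unlink(c)  ⇒  ............  {}
  4. create(c)  ⇒  F...........  {c→[0]}
  5. create(b)  ⇒  FF..........  {b→[1]; c→[0]}
  6. create(a)  ⇒  FFF.........  {a→[2]; b→[1]; c→[0]}
  7. unlink(c)  ⇒  .FF.........  {a→[2]; b→[1]}
  8. append(b, 3)  ⇒  FFFFF.......  {a→[2]; b→[1, 0, 3, 4]}
  9. unlink(b)  ⇒  ..F.........  {a→[2]}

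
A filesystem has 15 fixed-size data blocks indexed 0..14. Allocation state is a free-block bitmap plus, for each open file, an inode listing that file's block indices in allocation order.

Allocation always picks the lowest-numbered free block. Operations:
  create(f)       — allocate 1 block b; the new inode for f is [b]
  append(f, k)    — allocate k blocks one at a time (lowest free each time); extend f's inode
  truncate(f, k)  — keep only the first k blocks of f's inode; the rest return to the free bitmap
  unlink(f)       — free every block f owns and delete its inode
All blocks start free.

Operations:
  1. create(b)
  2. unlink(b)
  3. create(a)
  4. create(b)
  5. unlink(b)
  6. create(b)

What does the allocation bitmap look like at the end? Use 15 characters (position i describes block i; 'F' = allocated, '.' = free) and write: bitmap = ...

create(b): bitmap=F.............. | b=[0]
unlink(b): bitmap=............... | 
create(a): bitmap=F.............. | a=[0]
create(b): bitmap=FF............. | a=[0] b=[1]
unlink(b): bitmap=F.............. | a=[0]
create(b): bitmap=FF............. | a=[0] b=[1]

bitmap = FF.............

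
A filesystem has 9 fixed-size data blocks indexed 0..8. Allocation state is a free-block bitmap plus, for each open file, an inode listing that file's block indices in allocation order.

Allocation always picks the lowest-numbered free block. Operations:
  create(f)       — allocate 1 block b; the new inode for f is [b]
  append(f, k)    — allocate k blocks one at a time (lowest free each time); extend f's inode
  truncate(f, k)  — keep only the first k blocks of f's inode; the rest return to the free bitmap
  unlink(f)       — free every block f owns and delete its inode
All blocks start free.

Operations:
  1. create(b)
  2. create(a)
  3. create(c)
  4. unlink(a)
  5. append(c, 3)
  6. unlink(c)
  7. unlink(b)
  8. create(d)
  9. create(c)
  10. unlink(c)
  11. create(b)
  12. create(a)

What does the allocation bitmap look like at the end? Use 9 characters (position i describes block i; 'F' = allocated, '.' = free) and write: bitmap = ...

bitmap = FFF......

after create(b) → b:[0]  free=[F........]
after create(a) → a:[1], b:[0]  free=[FF.......]
after create(c) → a:[1], b:[0], c:[2]  free=[FFF......]
after unlink(a) → b:[0], c:[2]  free=[F.F......]
after append(c, 3) → b:[0], c:[2, 1, 3, 4]  free=[FFFFF....]
after unlink(c) → b:[0]  free=[F........]
after unlink(b) →   free=[.........]
after create(d) → d:[0]  free=[F........]
after create(c) → c:[1], d:[0]  free=[FF.......]
after unlink(c) → d:[0]  free=[F........]
after create(b) → b:[1], d:[0]  free=[FF.......]
after create(a) → a:[2], b:[1], d:[0]  free=[FFF......]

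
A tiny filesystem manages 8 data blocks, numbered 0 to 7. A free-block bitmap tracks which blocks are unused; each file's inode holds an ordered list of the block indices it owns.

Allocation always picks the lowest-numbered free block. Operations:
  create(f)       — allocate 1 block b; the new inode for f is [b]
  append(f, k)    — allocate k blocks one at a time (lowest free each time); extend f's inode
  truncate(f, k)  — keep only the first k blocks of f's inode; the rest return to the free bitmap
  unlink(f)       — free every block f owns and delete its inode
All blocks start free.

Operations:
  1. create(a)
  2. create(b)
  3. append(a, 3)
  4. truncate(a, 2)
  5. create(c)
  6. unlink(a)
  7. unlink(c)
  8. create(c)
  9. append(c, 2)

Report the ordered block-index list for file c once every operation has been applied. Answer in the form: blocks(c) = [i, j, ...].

blocks(c) = [0, 2, 3]

  1. create(a)  ⇒  F.......  {a→[0]}
  2. create(b)  ⇒  FF......  {a→[0]; b→[1]}
  3. append(a, 3)  ⇒  FFFFF...  {a→[0, 2, 3, 4]; b→[1]}
  4. truncate(a, 2)  ⇒  FFF.....  {a→[0, 2]; b→[1]}
  5. create(c)  ⇒  FFFF....  {a→[0, 2]; b→[1]; c→[3]}
  6. unlink(a)  ⇒  .F.F....  {b→[1]; c→[3]}
  7. unlink(c)  ⇒  .F......  {b→[1]}
  8. create(c)  ⇒  FF......  {b→[1]; c→[0]}
  9. append(c, 2)  ⇒  FFFF....  {b→[1]; c→[0, 2, 3]}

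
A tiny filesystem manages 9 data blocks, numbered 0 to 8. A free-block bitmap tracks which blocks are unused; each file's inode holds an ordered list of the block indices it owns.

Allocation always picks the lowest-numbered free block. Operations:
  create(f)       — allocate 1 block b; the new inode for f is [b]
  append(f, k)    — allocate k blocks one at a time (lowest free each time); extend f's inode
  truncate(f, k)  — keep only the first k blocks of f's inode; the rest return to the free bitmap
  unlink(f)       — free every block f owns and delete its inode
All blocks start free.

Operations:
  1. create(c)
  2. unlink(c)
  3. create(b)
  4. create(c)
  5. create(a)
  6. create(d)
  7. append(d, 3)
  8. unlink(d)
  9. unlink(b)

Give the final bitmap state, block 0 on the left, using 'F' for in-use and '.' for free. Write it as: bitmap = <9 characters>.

  1. create(c)  ⇒  F........  {c→[0]}
  2. unlink(c)  ⇒  .........  {}
  3. create(b)  ⇒  F........  {b→[0]}
  4. create(c)  ⇒  FF.......  {b→[0]; c→[1]}
  5. create(a)  ⇒  FFF......  {a→[2]; b→[0]; c→[1]}
  6. create(d)  ⇒  FFFF.....  {a→[2]; b→[0]; c→[1]; d→[3]}
  7. append(d, 3)  ⇒  FFFFFFF..  {a→[2]; b→[0]; c→[1]; d→[3, 4, 5, 6]}
  8. unlink(d)  ⇒  FFF......  {a→[2]; b→[0]; c→[1]}
  9. unlink(b)  ⇒  .FF......  {a→[2]; c→[1]}

bitmap = .FF......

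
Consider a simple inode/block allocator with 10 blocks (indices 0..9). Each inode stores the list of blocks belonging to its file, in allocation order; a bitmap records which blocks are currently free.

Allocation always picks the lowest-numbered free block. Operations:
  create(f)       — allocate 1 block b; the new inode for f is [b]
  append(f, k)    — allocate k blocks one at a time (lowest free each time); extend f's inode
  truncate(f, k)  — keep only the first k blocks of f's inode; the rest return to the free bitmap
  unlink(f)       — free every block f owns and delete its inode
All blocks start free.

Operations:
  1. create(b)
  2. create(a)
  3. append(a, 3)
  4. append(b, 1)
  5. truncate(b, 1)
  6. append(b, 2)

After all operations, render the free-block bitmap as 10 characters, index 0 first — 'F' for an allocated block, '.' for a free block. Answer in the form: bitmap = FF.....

bitmap = FFFFFFF...

after create(b) → b:[0]  free=[F.........]
after create(a) → a:[1], b:[0]  free=[FF........]
after append(a, 3) → a:[1, 2, 3, 4], b:[0]  free=[FFFFF.....]
after append(b, 1) → a:[1, 2, 3, 4], b:[0, 5]  free=[FFFFFF....]
after truncate(b, 1) → a:[1, 2, 3, 4], b:[0]  free=[FFFFF.....]
after append(b, 2) → a:[1, 2, 3, 4], b:[0, 5, 6]  free=[FFFFFFF...]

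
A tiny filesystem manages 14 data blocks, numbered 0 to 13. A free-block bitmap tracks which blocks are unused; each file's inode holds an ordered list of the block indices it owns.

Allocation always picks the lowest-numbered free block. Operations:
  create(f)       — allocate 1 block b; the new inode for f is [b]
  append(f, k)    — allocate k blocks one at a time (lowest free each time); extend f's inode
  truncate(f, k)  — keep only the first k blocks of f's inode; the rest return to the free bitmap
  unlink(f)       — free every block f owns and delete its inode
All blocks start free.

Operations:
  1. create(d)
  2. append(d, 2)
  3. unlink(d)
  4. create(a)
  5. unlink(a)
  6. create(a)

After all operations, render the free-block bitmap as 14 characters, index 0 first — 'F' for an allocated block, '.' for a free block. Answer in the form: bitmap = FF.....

[1] create(d) — d=0 (map F.............)
[2] append(d, 2) — d=0,1,2 (map FFF...........)
[3] unlink(d) —  (map ..............)
[4] create(a) — a=0 (map F.............)
[5] unlink(a) —  (map ..............)
[6] create(a) — a=0 (map F.............)

bitmap = F.............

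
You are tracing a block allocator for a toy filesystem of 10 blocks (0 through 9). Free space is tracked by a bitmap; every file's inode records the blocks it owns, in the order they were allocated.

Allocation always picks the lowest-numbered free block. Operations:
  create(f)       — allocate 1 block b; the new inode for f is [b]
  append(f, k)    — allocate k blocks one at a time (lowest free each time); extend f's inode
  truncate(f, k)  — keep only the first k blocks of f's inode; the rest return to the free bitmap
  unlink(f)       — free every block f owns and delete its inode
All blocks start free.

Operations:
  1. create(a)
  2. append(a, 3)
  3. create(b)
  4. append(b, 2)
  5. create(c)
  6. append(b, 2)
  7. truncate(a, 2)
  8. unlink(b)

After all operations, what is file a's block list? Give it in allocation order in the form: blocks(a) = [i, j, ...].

after create(a) → a:[0]  free=[F.........]
after append(a, 3) → a:[0, 1, 2, 3]  free=[FFFF......]
after create(b) → a:[0, 1, 2, 3], b:[4]  free=[FFFFF.....]
after append(b, 2) → a:[0, 1, 2, 3], b:[4, 5, 6]  free=[FFFFFFF...]
after create(c) → a:[0, 1, 2, 3], b:[4, 5, 6], c:[7]  free=[FFFFFFFF..]
after append(b, 2) → a:[0, 1, 2, 3], b:[4, 5, 6, 8, 9], c:[7]  free=[FFFFFFFFFF]
after truncate(a, 2) → a:[0, 1], b:[4, 5, 6, 8, 9], c:[7]  free=[FF..FFFFFF]
after unlink(b) → a:[0, 1], c:[7]  free=[FF.....F..]

blocks(a) = [0, 1]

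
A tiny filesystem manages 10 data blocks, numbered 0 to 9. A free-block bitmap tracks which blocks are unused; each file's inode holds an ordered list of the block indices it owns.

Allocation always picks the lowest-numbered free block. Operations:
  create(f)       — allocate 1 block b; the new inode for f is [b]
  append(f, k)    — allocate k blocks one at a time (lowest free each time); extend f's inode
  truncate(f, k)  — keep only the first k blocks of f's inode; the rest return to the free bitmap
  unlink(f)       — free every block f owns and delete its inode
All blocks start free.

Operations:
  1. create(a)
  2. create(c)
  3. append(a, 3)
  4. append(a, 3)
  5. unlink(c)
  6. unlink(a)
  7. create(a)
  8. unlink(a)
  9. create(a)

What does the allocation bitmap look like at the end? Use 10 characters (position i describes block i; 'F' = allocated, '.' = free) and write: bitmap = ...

bitmap = F.........

create(a): bitmap=F......... | a=[0]
create(c): bitmap=FF........ | a=[0] c=[1]
append(a, 3): bitmap=FFFFF..... | a=[0, 2, 3, 4] c=[1]
append(a, 3): bitmap=FFFFFFFF.. | a=[0, 2, 3, 4, 5, 6, 7] c=[1]
unlink(c): bitmap=F.FFFFFF.. | a=[0, 2, 3, 4, 5, 6, 7]
unlink(a): bitmap=.......... | 
create(a): bitmap=F......... | a=[0]
unlink(a): bitmap=.......... | 
create(a): bitmap=F......... | a=[0]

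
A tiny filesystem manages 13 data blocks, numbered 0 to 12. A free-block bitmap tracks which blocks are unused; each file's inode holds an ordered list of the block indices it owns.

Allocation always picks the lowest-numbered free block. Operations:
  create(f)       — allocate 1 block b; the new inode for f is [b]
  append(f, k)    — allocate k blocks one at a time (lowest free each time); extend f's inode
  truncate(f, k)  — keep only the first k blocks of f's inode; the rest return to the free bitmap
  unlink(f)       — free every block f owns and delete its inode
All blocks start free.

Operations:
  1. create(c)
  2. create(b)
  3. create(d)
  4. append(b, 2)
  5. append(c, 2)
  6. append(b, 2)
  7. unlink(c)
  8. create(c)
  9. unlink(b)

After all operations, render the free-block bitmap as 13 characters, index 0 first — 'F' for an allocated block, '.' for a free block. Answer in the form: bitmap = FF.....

bitmap = F.F..........

  1. create(c)  ⇒  F............  {c→[0]}
  2. create(b)  ⇒  FF...........  {b→[1]; c→[0]}
  3. create(d)  ⇒  FFF..........  {b→[1]; c→[0]; d→[2]}
  4. append(b, 2)  ⇒  FFFFF........  {b→[1, 3, 4]; c→[0]; d→[2]}
  5. append(c, 2)  ⇒  FFFFFFF......  {b→[1, 3, 4]; c→[0, 5, 6]; d→[2]}
  6. append(b, 2)  ⇒  FFFFFFFFF....  {b→[1, 3, 4, 7, 8]; c→[0, 5, 6]; d→[2]}
  7. unlink(c)  ⇒  .FFFF..FF....  {b→[1, 3, 4, 7, 8]; d→[2]}
  8. create(c)  ⇒  FFFFF..FF....  {b→[1, 3, 4, 7, 8]; c→[0]; d→[2]}
  9. unlink(b)  ⇒  F.F..........  {c→[0]; d→[2]}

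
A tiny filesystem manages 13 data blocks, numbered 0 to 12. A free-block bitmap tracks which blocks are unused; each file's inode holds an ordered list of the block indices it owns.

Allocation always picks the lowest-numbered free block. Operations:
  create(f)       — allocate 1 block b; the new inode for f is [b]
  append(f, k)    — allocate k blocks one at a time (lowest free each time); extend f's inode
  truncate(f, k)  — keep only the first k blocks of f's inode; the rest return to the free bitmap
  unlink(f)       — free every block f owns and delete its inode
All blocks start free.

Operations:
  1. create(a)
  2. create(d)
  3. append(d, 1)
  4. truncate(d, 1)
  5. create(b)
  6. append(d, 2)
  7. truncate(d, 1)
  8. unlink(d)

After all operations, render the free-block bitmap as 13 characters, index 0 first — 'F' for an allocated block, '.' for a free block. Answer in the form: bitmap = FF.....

bitmap = F.F..........

  1. create(a)  ⇒  F............  {a→[0]}
  2. create(d)  ⇒  FF...........  {a→[0]; d→[1]}
  3. append(d, 1)  ⇒  FFF..........  {a→[0]; d→[1, 2]}
  4. truncate(d, 1)  ⇒  FF...........  {a→[0]; d→[1]}
  5. create(b)  ⇒  FFF..........  {a→[0]; b→[2]; d→[1]}
  6. append(d, 2)  ⇒  FFFFF........  {a→[0]; b→[2]; d→[1, 3, 4]}
  7. truncate(d, 1)  ⇒  FFF..........  {a→[0]; b→[2]; d→[1]}
  8. unlink(d)  ⇒  F.F..........  {a→[0]; b→[2]}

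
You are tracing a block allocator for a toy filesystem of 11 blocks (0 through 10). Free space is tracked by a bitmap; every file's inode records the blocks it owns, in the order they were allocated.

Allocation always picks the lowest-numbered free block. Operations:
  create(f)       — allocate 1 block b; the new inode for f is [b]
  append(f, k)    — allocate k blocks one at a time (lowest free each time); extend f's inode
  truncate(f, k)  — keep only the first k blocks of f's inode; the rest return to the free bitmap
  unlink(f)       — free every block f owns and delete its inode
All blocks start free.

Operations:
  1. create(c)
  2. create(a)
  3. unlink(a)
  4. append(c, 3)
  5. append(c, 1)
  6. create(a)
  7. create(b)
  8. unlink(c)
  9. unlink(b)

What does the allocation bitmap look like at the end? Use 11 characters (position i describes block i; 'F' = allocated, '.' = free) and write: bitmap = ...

bitmap = .....F.....

create(c): bitmap=F.......... | c=[0]
create(a): bitmap=FF......... | a=[1] c=[0]
unlink(a): bitmap=F.......... | c=[0]
append(c, 3): bitmap=FFFF....... | c=[0, 1, 2, 3]
append(c, 1): bitmap=FFFFF...... | c=[0, 1, 2, 3, 4]
create(a): bitmap=FFFFFF..... | a=[5] c=[0, 1, 2, 3, 4]
create(b): bitmap=FFFFFFF.... | a=[5] b=[6] c=[0, 1, 2, 3, 4]
unlink(c): bitmap=.....FF.... | a=[5] b=[6]
unlink(b): bitmap=.....F..... | a=[5]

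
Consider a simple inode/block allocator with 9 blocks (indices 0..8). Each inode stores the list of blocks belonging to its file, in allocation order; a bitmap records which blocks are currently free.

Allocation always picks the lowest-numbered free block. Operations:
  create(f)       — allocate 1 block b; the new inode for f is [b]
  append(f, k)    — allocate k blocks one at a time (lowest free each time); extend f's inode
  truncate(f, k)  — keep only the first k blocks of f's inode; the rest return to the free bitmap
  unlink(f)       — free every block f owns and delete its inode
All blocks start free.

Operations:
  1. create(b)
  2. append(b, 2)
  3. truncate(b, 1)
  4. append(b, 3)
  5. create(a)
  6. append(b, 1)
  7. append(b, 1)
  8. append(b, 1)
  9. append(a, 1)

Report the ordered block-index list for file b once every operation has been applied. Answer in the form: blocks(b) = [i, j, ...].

blocks(b) = [0, 1, 2, 3, 5, 6, 7]

[1] create(b) — b=0 (map F........)
[2] append(b, 2) — b=0,1,2 (map FFF......)
[3] truncate(b, 1) — b=0 (map F........)
[4] append(b, 3) — b=0,1,2,3 (map FFFF.....)
[5] create(a) — a=4 b=0,1,2,3 (map FFFFF....)
[6] append(b, 1) — a=4 b=0,1,2,3,5 (map FFFFFF...)
[7] append(b, 1) — a=4 b=0,1,2,3,5,6 (map FFFFFFF..)
[8] append(b, 1) — a=4 b=0,1,2,3,5,6,7 (map FFFFFFFF.)
[9] append(a, 1) — a=4,8 b=0,1,2,3,5,6,7 (map FFFFFFFFF)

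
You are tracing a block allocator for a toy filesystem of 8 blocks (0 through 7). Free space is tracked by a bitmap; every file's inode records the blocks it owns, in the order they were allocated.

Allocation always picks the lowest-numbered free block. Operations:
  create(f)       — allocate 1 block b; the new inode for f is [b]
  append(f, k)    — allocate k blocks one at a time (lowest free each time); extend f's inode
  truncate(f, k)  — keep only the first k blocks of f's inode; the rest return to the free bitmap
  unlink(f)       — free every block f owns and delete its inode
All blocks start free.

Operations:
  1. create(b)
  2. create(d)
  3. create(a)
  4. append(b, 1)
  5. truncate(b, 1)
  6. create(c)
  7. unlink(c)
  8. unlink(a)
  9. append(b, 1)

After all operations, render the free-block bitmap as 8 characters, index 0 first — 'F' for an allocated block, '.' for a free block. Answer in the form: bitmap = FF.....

  1. create(b)  ⇒  F.......  {b→[0]}
  2. create(d)  ⇒  FF......  {b→[0]; d→[1]}
  3. create(a)  ⇒  FFF.....  {a→[2]; b→[0]; d→[1]}
  4. append(b, 1)  ⇒  FFFF....  {a→[2]; b→[0, 3]; d→[1]}
  5. truncate(b, 1)  ⇒  FFF.....  {a→[2]; b→[0]; d→[1]}
  6. create(c)  ⇒  FFFF....  {a→[2]; b→[0]; c→[3]; d→[1]}
  7. unlink(c)  ⇒  FFF.....  {a→[2]; b→[0]; d→[1]}
  8. unlink(a)  ⇒  FF......  {b→[0]; d→[1]}
  9. append(b, 1)  ⇒  FFF.....  {b→[0, 2]; d→[1]}

bitmap = FFF.....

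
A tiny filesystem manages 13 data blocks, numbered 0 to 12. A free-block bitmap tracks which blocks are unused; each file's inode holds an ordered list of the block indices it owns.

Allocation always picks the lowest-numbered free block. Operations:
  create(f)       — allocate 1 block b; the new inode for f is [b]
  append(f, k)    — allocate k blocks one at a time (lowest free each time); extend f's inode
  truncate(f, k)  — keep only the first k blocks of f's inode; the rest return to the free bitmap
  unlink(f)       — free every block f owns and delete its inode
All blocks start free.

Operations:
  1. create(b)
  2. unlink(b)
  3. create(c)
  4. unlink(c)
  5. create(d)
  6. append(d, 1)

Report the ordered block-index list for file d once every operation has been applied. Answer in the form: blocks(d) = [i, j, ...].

after create(b) → b:[0]  free=[F............]
after unlink(b) →   free=[.............]
after create(c) → c:[0]  free=[F............]
after unlink(c) →   free=[.............]
after create(d) → d:[0]  free=[F............]
after append(d, 1) → d:[0, 1]  free=[FF...........]

blocks(d) = [0, 1]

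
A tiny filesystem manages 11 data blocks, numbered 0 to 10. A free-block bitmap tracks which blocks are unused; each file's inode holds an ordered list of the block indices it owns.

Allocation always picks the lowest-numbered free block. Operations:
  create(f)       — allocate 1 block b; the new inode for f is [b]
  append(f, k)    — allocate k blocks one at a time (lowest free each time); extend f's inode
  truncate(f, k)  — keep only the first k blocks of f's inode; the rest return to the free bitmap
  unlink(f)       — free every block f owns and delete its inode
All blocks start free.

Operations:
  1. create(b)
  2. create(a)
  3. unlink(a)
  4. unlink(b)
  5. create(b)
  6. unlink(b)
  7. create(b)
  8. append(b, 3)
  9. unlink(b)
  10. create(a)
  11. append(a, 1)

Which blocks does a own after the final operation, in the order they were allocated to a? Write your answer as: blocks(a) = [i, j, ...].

blocks(a) = [0, 1]

create(b): bitmap=F.......... | b=[0]
create(a): bitmap=FF......... | a=[1] b=[0]
unlink(a): bitmap=F.......... | b=[0]
unlink(b): bitmap=........... | 
create(b): bitmap=F.......... | b=[0]
unlink(b): bitmap=........... | 
create(b): bitmap=F.......... | b=[0]
append(b, 3): bitmap=FFFF....... | b=[0, 1, 2, 3]
unlink(b): bitmap=........... | 
create(a): bitmap=F.......... | a=[0]
append(a, 1): bitmap=FF......... | a=[0, 1]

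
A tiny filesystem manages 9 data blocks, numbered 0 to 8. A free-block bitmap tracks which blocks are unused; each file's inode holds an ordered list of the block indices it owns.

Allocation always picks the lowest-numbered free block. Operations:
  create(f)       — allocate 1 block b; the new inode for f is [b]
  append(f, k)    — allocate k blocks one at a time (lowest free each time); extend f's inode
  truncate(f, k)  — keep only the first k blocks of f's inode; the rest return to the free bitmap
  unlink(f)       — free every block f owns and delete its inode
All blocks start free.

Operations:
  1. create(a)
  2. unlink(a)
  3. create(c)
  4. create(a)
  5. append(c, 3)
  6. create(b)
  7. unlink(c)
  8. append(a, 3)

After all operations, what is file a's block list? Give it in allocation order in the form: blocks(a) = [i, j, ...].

create(a): bitmap=F........ | a=[0]
unlink(a): bitmap=......... | 
create(c): bitmap=F........ | c=[0]
create(a): bitmap=FF....... | a=[1] c=[0]
append(c, 3): bitmap=FFFFF.... | a=[1] c=[0, 2, 3, 4]
create(b): bitmap=FFFFFF... | a=[1] b=[5] c=[0, 2, 3, 4]
unlink(c): bitmap=.F...F... | a=[1] b=[5]
append(a, 3): bitmap=FFFF.F... | a=[1, 0, 2, 3] b=[5]

blocks(a) = [1, 0, 2, 3]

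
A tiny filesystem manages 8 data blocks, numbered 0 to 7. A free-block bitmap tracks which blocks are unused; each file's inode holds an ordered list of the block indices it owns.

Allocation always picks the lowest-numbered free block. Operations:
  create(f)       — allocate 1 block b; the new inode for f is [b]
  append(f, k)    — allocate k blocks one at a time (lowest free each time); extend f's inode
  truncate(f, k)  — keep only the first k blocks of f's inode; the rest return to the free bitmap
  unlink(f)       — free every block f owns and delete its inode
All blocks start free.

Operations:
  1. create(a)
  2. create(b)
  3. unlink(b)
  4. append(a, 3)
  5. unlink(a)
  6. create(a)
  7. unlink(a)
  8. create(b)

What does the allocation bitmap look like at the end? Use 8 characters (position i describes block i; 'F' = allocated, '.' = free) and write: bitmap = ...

  1. create(a)  ⇒  F.......  {a→[0]}
  2. create(b)  ⇒  FF......  {a→[0]; b→[1]}
  3. unlink(b)  ⇒  F.......  {a→[0]}
  4. append(a, 3)  ⇒  FFFF....  {a→[0, 1, 2, 3]}
  5. unlink(a)  ⇒  ........  {}
  6. create(a)  ⇒  F.......  {a→[0]}
  7. unlink(a)  ⇒  ........  {}
  8. create(b)  ⇒  F.......  {b→[0]}

bitmap = F.......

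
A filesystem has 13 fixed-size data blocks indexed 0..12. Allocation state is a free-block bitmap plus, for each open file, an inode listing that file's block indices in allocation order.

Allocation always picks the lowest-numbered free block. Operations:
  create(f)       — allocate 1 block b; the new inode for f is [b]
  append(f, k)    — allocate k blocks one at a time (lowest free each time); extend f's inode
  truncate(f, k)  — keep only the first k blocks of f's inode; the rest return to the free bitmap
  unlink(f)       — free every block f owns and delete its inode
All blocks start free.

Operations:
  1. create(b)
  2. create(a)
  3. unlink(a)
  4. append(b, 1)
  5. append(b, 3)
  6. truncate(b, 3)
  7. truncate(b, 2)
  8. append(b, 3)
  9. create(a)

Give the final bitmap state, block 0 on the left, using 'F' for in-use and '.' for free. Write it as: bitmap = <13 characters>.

create(b): bitmap=F............ | b=[0]
create(a): bitmap=FF........... | a=[1] b=[0]
unlink(a): bitmap=F............ | b=[0]
append(b, 1): bitmap=FF........... | b=[0, 1]
append(b, 3): bitmap=FFFFF........ | b=[0, 1, 2, 3, 4]
truncate(b, 3): bitmap=FFF.......... | b=[0, 1, 2]
truncate(b, 2): bitmap=FF........... | b=[0, 1]
append(b, 3): bitmap=FFFFF........ | b=[0, 1, 2, 3, 4]
create(a): bitmap=FFFFFF....... | a=[5] b=[0, 1, 2, 3, 4]

bitmap = FFFFFF.......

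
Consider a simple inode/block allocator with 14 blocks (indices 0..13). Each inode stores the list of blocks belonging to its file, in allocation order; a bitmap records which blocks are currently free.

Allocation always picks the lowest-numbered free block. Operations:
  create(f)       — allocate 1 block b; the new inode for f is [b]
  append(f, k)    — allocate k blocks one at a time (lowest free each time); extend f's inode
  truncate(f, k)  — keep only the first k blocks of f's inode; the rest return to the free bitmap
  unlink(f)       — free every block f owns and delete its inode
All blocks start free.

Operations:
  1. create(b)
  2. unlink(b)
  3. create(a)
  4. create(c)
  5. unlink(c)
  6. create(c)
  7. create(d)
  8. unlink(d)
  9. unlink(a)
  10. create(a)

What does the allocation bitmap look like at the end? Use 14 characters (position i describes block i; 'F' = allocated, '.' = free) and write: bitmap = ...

  1. create(b)  ⇒  F.............  {b→[0]}
  2. unlink(b)  ⇒  ..............  {}
  3. create(a)  ⇒  F.............  {a→[0]}
  4. create(c)  ⇒  FF............  {a→[0]; c→[1]}
  5. unlink(c)  ⇒  F.............  {a→[0]}
  6. create(c)  ⇒  FF............  {a→[0]; c→[1]}
  7. create(d)  ⇒  FFF...........  {a→[0]; c→[1]; d→[2]}
  8. unlink(d)  ⇒  FF............  {a→[0]; c→[1]}
  9. unlink(a)  ⇒  .F............  {c→[1]}
  10. create(a)  ⇒  FF............  {a→[0]; c→[1]}

bitmap = FF............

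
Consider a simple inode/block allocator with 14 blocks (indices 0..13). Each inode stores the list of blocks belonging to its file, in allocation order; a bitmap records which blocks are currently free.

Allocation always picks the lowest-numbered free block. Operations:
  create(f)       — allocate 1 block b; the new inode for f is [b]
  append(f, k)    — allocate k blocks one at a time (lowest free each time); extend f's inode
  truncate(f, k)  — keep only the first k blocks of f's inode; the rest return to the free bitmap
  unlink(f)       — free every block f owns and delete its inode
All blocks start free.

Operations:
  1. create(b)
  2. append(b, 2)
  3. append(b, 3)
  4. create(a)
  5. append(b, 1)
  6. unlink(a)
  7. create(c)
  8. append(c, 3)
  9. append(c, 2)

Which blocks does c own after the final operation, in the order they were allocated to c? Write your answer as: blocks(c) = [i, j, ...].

blocks(c) = [6, 8, 9, 10, 11, 12]

after create(b) → b:[0]  free=[F.............]
after append(b, 2) → b:[0, 1, 2]  free=[FFF...........]
after append(b, 3) → b:[0, 1, 2, 3, 4, 5]  free=[FFFFFF........]
after create(a) → a:[6], b:[0, 1, 2, 3, 4, 5]  free=[FFFFFFF.......]
after append(b, 1) → a:[6], b:[0, 1, 2, 3, 4, 5, 7]  free=[FFFFFFFF......]
after unlink(a) → b:[0, 1, 2, 3, 4, 5, 7]  free=[FFFFFF.F......]
after create(c) → b:[0, 1, 2, 3, 4, 5, 7], c:[6]  free=[FFFFFFFF......]
after append(c, 3) → b:[0, 1, 2, 3, 4, 5, 7], c:[6, 8, 9, 10]  free=[FFFFFFFFFFF...]
after append(c, 2) → b:[0, 1, 2, 3, 4, 5, 7], c:[6, 8, 9, 10, 11, 12]  free=[FFFFFFFFFFFFF.]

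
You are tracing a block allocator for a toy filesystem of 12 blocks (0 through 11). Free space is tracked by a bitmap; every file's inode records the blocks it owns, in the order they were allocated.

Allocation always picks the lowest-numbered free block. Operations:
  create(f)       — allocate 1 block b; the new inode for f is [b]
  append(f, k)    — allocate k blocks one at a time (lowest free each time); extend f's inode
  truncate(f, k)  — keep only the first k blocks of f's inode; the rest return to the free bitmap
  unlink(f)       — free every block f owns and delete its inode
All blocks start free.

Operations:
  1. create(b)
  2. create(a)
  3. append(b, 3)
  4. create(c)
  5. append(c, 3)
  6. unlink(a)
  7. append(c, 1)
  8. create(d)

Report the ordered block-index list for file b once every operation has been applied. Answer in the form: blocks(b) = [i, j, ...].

blocks(b) = [0, 2, 3, 4]

create(b): bitmap=F........... | b=[0]
create(a): bitmap=FF.......... | a=[1] b=[0]
append(b, 3): bitmap=FFFFF....... | a=[1] b=[0, 2, 3, 4]
create(c): bitmap=FFFFFF...... | a=[1] b=[0, 2, 3, 4] c=[5]
append(c, 3): bitmap=FFFFFFFFF... | a=[1] b=[0, 2, 3, 4] c=[5, 6, 7, 8]
unlink(a): bitmap=F.FFFFFFF... | b=[0, 2, 3, 4] c=[5, 6, 7, 8]
append(c, 1): bitmap=FFFFFFFFF... | b=[0, 2, 3, 4] c=[5, 6, 7, 8, 1]
create(d): bitmap=FFFFFFFFFF.. | b=[0, 2, 3, 4] c=[5, 6, 7, 8, 1] d=[9]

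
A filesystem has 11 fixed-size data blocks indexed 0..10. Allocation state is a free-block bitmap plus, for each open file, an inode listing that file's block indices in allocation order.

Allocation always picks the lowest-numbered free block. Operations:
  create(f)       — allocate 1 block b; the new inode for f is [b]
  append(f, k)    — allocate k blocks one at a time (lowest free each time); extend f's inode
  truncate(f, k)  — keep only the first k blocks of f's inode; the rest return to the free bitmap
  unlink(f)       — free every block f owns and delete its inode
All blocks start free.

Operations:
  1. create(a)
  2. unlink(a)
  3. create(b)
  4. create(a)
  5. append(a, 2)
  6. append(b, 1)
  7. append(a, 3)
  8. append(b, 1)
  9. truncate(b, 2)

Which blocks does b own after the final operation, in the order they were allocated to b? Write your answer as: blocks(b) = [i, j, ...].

[1] create(a) — a=0 (map F..........)
[2] unlink(a) —  (map ...........)
[3] create(b) — b=0 (map F..........)
[4] create(a) — a=1 b=0 (map FF.........)
[5] append(a, 2) — a=1,2,3 b=0 (map FFFF.......)
[6] append(b, 1) — a=1,2,3 b=0,4 (map FFFFF......)
[7] append(a, 3) — a=1,2,3,5,6,7 b=0,4 (map FFFFFFFF...)
[8] append(b, 1) — a=1,2,3,5,6,7 b=0,4,8 (map FFFFFFFFF..)
[9] truncate(b, 2) — a=1,2,3,5,6,7 b=0,4 (map FFFFFFFF...)

blocks(b) = [0, 4]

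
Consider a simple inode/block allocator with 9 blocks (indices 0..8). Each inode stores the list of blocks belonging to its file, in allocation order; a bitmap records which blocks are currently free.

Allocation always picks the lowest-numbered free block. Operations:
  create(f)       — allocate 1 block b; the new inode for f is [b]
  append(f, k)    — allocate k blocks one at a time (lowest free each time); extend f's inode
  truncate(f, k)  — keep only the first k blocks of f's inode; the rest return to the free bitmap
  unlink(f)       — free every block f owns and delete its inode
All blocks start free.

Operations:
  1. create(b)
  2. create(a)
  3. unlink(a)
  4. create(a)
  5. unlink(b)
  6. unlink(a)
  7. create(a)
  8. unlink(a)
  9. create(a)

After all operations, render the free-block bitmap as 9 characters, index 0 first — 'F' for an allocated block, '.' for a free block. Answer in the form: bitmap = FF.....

[1] create(b) — b=0 (map F........)
[2] create(a) — a=1 b=0 (map FF.......)
[3] unlink(a) — b=0 (map F........)
[4] create(a) — a=1 b=0 (map FF.......)
[5] unlink(b) — a=1 (map .F.......)
[6] unlink(a) —  (map .........)
[7] create(a) — a=0 (map F........)
[8] unlink(a) —  (map .........)
[9] create(a) — a=0 (map F........)

bitmap = F........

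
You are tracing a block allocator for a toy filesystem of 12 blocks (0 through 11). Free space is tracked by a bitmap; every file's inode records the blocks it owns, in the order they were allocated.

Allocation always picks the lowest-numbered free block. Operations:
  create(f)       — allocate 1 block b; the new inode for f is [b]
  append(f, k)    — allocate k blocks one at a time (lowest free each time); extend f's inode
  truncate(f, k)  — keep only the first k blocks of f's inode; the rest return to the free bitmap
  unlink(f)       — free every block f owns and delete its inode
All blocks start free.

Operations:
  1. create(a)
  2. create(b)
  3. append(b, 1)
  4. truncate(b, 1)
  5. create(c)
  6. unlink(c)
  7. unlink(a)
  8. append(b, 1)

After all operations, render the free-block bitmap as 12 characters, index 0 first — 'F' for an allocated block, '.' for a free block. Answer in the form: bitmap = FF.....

bitmap = FF..........

  1. create(a)  ⇒  F...........  {a→[0]}
  2. create(b)  ⇒  FF..........  {a→[0]; b→[1]}
  3. append(b, 1)  ⇒  FFF.........  {a→[0]; b→[1, 2]}
  4. truncate(b, 1)  ⇒  FF..........  {a→[0]; b→[1]}
  5. create(c)  ⇒  FFF.........  {a→[0]; b→[1]; c→[2]}
  6. unlink(c)  ⇒  FF..........  {a→[0]; b→[1]}
  7. unlink(a)  ⇒  .F..........  {b→[1]}
  8. append(b, 1)  ⇒  FF..........  {b→[1, 0]}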